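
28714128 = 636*45148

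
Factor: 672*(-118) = -1*2^6*3^1*7^1*59^1 = -79296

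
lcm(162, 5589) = 11178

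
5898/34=173+8/17 ≈ 173.47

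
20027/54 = 370 + 47/54 ≈ 370.87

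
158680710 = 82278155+76402555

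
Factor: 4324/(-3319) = -1*2^2*23^1*47^1*3319^(-1)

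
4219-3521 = 698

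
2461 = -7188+9649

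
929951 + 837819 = 1767770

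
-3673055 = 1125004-4798059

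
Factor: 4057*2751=3^1*7^1*131^1*4057^1=11160807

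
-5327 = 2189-7516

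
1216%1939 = 1216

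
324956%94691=40883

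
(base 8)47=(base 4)213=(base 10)39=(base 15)29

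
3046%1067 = 912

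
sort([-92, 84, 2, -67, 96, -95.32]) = [-95.32, -92, -67, 2, 84, 96]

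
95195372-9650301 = 85545071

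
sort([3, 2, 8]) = [2, 3, 8]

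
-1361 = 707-2068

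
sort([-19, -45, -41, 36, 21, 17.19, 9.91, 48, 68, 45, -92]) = [-92, -45, -41, -19, 9.91, 17.19, 21, 36, 45, 48, 68]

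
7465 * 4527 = 33794055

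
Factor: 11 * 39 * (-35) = -1 * 3^1 * 5^1 * 7^1 * 11^1 * 13^1 = -15015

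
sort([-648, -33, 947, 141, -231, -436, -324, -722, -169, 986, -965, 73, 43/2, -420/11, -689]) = [-965, -722, -689, -648, -436, -324, -231, -169, -420/11, -33, 43/2, 73, 141, 947, 986]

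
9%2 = 1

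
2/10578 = 1/5289 ≈ 0.000189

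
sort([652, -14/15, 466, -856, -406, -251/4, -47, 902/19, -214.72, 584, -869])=[-869, -856, -406, -214.72, -251/4, -47, -14/15, 902/19, 466, 584, 652]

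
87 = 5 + 82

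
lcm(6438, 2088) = 77256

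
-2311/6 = -385 - 1/6 ≈ -385.17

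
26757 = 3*8919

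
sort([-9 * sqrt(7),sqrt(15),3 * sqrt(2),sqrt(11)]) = [-9 * sqrt(7),sqrt(11),sqrt(15),3 * sqrt(2)]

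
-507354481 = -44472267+-462882214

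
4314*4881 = 21056634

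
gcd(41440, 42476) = 1036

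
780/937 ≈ 0.832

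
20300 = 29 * 700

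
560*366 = 204960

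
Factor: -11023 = -1*73^1*151^1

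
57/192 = 19/64 ≈ 0.297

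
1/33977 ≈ 0.0000294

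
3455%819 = 179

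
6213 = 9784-3571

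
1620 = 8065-6445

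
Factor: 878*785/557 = 2^1*5^1*157^1*439^1*557^(-1) = 689230/557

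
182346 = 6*30391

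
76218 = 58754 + 17464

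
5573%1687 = 512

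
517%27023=517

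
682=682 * 1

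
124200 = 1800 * 69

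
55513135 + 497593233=553106368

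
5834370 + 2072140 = 7906510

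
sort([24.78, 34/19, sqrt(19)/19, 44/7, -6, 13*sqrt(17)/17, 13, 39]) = [-6, sqrt(19)/19, 34/19, 13*sqrt(17)/17, 44/7, 13, 24.78, 39]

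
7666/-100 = -76 - 33/50 = -76.66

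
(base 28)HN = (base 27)ID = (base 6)2151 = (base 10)499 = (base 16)1F3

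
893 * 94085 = 84017905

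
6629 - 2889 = 3740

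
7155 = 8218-1063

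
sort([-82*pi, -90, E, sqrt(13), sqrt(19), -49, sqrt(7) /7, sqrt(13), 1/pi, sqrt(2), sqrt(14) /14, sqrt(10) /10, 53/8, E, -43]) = [-82*pi, -90, -49, -43, sqrt(14) /14, sqrt(10) /10, 1/pi, sqrt(7) /7, sqrt(2), E, E, sqrt(13), sqrt(13), sqrt(19), 53/8]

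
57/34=1 + 23/34 ≈ 1.68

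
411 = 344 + 67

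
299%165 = 134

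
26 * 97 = 2522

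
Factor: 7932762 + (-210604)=2^1*23^1*167873^1=7722158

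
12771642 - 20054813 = -7283171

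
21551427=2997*7191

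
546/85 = 6+36/85 ≈ 6.42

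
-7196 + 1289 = -5907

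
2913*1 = 2913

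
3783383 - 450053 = 3333330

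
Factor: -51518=-1 * 2^1 * 25759^1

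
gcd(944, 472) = 472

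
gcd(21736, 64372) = 836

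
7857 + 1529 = 9386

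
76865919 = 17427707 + 59438212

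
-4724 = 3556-8280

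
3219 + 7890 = 11109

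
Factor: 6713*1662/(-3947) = -1*2^1*3^1*7^2*137^1*277^1*3947^(-1) = -11157006/3947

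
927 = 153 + 774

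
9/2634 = 3/878 ≈ 0.00342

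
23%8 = 7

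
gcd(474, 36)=6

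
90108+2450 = 92558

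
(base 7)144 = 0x51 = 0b1010001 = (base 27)30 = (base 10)81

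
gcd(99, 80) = 1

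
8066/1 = 8066 = 8066.00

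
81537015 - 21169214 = 60367801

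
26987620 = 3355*8044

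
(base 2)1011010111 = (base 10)727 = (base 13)43c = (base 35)kr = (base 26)11p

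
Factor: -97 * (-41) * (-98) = -1 * 2^1 * 7^2 * 41^1 * 97^1 = -389746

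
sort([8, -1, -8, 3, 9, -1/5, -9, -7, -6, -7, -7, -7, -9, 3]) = [-9, -9, -8, -7, -7, -7, -7, -6, -1, -1/5, 3, 3, 8, 9]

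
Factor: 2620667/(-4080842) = -1*2^(-1)*7^2*79^1*179^(-1)*677^1*11399^(-1)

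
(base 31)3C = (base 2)1101001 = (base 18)5F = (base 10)105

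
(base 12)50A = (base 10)730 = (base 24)16A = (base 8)1332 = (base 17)28G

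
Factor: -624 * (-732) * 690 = 2^7 * 3^3 * 5^1 * 13^1 * 23^1 * 61^1 = 315169920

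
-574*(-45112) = 25894288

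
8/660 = 2/165 ≈ 0.0121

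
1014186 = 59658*17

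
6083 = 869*7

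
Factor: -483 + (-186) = -1 * 3^1 * 223^1 = -669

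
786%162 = 138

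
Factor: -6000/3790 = -1*2^3*3^1*5^2*379^(-1) = -600/379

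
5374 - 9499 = -4125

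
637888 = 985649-347761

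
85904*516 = 44326464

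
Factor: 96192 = 2^6 * 3^2 * 167^1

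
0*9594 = 0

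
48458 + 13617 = 62075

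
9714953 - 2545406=7169547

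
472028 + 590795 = 1062823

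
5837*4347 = 25373439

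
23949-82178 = -58229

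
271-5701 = -5430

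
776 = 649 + 127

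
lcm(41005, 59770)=3526430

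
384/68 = 5 + 11/17 ≈ 5.65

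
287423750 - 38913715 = 248510035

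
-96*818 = -78528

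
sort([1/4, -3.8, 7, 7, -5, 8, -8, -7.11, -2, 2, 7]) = [-8, -7.11, -5, -3.8, -2, 1/4, 2, 7, 7, 7, 8]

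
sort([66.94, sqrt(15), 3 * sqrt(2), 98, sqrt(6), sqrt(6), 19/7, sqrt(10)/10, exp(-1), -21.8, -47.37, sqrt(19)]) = [-47.37, -21.8, sqrt(10)/10, exp(-1), sqrt(6), sqrt(6), 19/7, sqrt(15), 3 * sqrt(2), sqrt(19), 66.94, 98]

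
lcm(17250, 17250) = 17250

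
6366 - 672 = 5694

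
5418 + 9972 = 15390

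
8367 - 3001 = 5366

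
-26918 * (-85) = 2288030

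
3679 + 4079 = 7758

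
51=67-16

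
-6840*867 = -5930280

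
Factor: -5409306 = -1*2^1*3^2*7^2*6133^1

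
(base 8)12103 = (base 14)1c67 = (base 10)5187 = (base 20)cj7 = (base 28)6h7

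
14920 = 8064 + 6856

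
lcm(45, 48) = 720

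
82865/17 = 4874 + 7/17 ≈ 4874.41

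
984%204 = 168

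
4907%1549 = 260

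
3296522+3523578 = 6820100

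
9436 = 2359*4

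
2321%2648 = 2321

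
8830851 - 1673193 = 7157658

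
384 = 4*96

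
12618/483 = 26 + 20/161 ≈ 26.12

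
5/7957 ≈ 0.000628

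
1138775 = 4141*275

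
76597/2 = 38298 + 1/2 = 38298.50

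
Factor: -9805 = -1 * 5^1 * 37^1 * 53^1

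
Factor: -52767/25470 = -1 * 2^(-1) * 5^(-1) * 11^1 * 13^1 * 41^1 * 283^(-1) = -5863/2830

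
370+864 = 1234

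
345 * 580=200100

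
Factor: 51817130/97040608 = 2^(-4) * 5^1 * 7^(-1) * 67^1 * 131^(-1) * 3307^(-1) * 77339^1 = 25908565/48520304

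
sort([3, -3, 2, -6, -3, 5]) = [-6, -3, -3, 2, 3, 5]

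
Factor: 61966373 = 7^1*8852339^1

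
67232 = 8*8404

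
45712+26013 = 71725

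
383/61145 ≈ 0.00626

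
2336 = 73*32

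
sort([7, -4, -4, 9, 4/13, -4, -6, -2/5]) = [-6, -4, -4, -4, -2/5, 4/13, 7, 9]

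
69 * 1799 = 124131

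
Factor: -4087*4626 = -1*2^1*3^2*61^1*67^1*257^1 = -18906462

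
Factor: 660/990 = 2^1*3^(-1) = 2/3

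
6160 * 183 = 1127280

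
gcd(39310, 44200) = 10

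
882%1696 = 882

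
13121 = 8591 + 4530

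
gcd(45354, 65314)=2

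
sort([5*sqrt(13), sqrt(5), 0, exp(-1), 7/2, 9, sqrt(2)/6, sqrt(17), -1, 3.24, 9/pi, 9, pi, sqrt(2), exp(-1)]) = [-1, 0, sqrt(2)/6, exp(-1), exp(-1), sqrt(2), sqrt(5), 9/pi, pi, 3.24, 7/2, sqrt(17), 9, 9, 5*sqrt(13)]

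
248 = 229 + 19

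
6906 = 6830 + 76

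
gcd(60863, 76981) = 1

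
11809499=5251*2249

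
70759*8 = 566072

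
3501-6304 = -2803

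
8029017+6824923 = 14853940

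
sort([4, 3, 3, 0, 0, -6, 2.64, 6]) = [-6, 0, 0, 2.64, 3, 3, 4, 6]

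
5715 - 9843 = -4128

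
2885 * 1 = 2885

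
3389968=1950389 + 1439579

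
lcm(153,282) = 14382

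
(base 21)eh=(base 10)311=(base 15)15b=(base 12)21b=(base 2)100110111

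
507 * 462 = 234234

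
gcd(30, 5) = 5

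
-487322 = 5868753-6356075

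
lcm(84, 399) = 1596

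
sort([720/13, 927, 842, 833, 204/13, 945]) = [204/13, 720/13, 833, 842, 927, 945]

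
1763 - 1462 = 301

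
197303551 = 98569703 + 98733848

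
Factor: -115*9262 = -1*2^1*5^1*11^1*23^1*421^1 = -1065130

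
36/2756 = 9/689 ≈ 0.0131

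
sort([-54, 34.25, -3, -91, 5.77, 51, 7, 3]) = [-91, -54, -3, 3, 5.77, 7, 34.25, 51]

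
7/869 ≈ 0.00806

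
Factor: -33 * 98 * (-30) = 2^2 * 3^2 * 5^1 * 7^2 * 11^1 = 97020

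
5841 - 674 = 5167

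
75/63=1 + 4/21 ≈ 1.19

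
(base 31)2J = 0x51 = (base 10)81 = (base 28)2P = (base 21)3I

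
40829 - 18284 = 22545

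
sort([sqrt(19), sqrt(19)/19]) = [sqrt(19)/19, sqrt(19)]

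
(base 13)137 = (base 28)7j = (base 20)af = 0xd7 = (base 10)215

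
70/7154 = 5/511 ≈ 0.00978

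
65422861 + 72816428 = 138239289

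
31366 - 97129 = -65763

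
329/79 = 4 + 13/79 ≈ 4.16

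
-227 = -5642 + 5415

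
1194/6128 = 597/3064 ≈ 0.195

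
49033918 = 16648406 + 32385512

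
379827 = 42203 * 9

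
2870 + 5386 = 8256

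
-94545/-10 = 9454 + 1/2 = 9454.50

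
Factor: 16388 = 2^2 * 17^1 * 241^1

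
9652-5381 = 4271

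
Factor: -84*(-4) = 2^4*3^1*7^1 = 336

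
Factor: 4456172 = 2^2*7^1*61^1*2609^1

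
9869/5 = 1973 + 4/5 = 1973.80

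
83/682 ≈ 0.122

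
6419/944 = 6 + 755/944 ≈ 6.80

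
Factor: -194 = -1*2^1*97^1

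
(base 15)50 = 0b1001011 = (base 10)75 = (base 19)3i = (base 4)1023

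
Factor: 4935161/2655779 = 11^1 * 107^1 * 599^1 * 379397^(-1) = 705023/379397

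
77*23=1771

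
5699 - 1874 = 3825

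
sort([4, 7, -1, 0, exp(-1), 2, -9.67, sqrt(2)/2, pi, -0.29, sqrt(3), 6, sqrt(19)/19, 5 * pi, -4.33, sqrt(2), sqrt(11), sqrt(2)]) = [-9.67, -4.33, -1, -0.29, 0, sqrt(19)/19, exp(-1), sqrt(2)/2, sqrt(2), sqrt(2), sqrt(3), 2, pi, sqrt(11), 4, 6, 7, 5 * pi]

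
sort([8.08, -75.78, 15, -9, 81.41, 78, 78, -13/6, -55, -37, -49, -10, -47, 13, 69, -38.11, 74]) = [-75.78, -55, -49, -47, -38.11, -37, -10, -9, -13/6, 8.08, 13, 15, 69, 74, 78, 78, 81.41]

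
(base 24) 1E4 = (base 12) 644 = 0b1110010100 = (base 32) SK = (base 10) 916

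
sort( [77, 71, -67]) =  [-67, 71, 77]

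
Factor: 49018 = 2^1*24509^1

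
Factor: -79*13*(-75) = 3^1*5^2*13^1*79^1 = 77025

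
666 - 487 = 179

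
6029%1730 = 839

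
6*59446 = 356676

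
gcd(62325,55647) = 9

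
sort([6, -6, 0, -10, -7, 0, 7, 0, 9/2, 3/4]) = [-10, -7, -6, 0, 0, 0, 3/4, 9/2, 6, 7]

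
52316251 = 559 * 93589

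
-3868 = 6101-9969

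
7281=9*809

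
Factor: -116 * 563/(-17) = 2^2 * 17^(-1) * 29^1 * 563^1 = 65308/17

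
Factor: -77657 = -1*79^1*983^1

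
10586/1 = 10586 = 10586.00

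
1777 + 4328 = 6105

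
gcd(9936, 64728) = 72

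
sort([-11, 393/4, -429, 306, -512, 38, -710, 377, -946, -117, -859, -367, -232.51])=[-946, -859, -710, -512, -429, -367, -232.51, -117, -11, 38, 393/4, 306, 377]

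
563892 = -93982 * (-6)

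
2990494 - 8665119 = -5674625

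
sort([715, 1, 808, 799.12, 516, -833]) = [-833, 1, 516, 715, 799.12, 808]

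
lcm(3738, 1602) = 11214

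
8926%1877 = 1418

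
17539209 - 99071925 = -81532716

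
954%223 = 62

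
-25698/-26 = 12849/13 ≈ 988.38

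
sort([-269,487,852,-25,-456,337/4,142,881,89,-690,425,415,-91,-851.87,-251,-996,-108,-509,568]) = [-996,-851.87,-690,-509,-456,-269,-251,-108,-91,-25,337/4,89,142,415,425,487,568,852,881]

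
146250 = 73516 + 72734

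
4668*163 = 760884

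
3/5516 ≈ 0.000544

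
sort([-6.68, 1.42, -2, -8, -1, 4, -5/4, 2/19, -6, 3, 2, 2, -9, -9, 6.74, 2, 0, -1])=[-9, -9, -8, -6.68, -6, -2, -5/4, -1, -1, 0, 2/19, 1.42, 2, 2, 2, 3, 4, 6.74]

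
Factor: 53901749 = 11^2*29^1*15361^1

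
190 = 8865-8675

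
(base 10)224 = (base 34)6k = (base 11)194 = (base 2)11100000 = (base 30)7e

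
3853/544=7 + 45/544 ≈ 7.08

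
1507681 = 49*30769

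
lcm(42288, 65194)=1564656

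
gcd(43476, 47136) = 12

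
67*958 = 64186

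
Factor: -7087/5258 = -1*2^(-1)*11^(-1)*19^1*239^(-1)*373^1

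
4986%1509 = 459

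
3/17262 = 1/5754 ≈ 0.000174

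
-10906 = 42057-52963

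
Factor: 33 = 3^1*11^1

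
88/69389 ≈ 0.00127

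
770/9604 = 55/686 ≈ 0.0802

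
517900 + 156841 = 674741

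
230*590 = 135700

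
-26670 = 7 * (-3810)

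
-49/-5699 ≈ 0.00860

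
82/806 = 41/403 ≈ 0.102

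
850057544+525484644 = 1375542188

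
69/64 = 1 + 5/64 ≈ 1.08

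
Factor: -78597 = -1*3^3*41^1*71^1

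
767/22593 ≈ 0.0339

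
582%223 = 136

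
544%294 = 250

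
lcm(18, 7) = 126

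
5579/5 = 1115 + 4/5 = 1115.80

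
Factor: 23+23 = 2^1 * 23^1 = 46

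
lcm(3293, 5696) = 210752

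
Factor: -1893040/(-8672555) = 2^4 * 23663^1 * 1734511^(-1) = 378608/1734511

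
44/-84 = -11/21 ≈ -0.524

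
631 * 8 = 5048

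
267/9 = 89/3 ≈ 29.67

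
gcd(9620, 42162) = 2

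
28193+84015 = 112208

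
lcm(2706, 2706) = 2706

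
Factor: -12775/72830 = -1 * 2^(-1) * 5^1 * 7^1 * 73^1 * 7283^(-1) = -2555/14566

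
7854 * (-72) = -565488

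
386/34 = 193/17 ≈ 11.35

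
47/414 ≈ 0.114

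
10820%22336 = 10820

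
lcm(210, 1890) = 1890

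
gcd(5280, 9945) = 15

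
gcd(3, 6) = 3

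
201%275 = 201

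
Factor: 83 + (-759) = -1 * 2^2 * 13^2 = -676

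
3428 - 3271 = 157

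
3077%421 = 130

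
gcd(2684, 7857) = 1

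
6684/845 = 7+769/845 ≈ 7.91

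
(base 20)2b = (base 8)63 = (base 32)1j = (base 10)51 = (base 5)201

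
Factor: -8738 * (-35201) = 2^1 * 17^1 * 257^1 * 35201^1 = 307586338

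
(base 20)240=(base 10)880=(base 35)p5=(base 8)1560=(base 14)46c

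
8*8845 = 70760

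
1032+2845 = 3877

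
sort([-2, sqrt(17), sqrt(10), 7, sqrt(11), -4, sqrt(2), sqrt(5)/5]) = [-4, -2, sqrt(5)/5, sqrt(2), sqrt(10), sqrt(11), sqrt(17), 7]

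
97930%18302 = 6420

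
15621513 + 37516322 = 53137835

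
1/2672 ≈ 0.000374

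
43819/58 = 755+1/2 = 755.50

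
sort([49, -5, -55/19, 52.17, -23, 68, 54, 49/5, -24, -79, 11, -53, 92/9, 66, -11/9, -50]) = [-79, -53, -50, -24, -23, -5, -55/19, -11/9, 49/5, 92/9, 11, 49, 52.17, 54, 66, 68]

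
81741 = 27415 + 54326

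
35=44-9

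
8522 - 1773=6749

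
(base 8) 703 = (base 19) 14e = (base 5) 3301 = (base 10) 451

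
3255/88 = 36 + 87/88 ≈ 36.99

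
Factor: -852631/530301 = -1*3^(-1)*13^1*47^(-1)*3761^(-1)*65587^1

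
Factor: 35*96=2^5*3^1*5^1*7^1=3360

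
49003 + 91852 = 140855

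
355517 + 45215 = 400732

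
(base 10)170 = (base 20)8a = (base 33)55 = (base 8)252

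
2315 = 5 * 463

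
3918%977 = 10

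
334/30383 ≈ 0.0110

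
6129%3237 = 2892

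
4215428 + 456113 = 4671541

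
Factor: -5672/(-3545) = 2^3*5^(-1) = 8/5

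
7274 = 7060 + 214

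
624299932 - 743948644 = -119648712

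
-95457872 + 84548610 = -10909262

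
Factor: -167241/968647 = -1*3^1*107^1*521^1*968647^(-1)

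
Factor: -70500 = -1 * 2^2 * 3^1 * 5^3 * 47^1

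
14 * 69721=976094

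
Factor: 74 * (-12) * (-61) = 2^3 * 3^1 * 37^1 * 61^1 = 54168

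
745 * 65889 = 49087305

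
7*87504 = 612528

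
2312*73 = 168776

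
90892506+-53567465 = 37325041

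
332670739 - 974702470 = -642031731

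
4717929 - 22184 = 4695745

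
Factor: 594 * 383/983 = 2^1 * 3^3 * 11^1 * 383^1 * 983^(-1) = 227502/983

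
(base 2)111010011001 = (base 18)b9b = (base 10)3737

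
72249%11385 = 3939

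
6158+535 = 6693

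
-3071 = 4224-7295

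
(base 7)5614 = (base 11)1577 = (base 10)2020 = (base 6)13204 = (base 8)3744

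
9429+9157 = 18586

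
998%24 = 14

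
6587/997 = 6+605/997 ≈ 6.61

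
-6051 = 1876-7927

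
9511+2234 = 11745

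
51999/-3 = -17333 = -17333.00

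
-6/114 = -1/19 ≈ -0.0526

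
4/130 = 2/65 ≈ 0.0308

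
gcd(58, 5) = 1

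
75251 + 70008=145259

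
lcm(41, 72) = 2952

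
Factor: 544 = 2^5*17^1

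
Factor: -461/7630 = -1*2^(-1)*5^(-1)*7^(-1)*109^(-1)*461^1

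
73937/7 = 10562 + 3/7 ≈ 10562.43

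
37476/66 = 6246/11 ≈ 567.82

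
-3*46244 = -138732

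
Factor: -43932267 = -1*3^3*17^1*95713^1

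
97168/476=204 + 16/119 ≈ 204.13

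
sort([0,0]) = [0,0]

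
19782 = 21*942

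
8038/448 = 4019/224 ≈ 17.94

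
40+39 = 79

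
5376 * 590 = 3171840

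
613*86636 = 53107868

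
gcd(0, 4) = 4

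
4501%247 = 55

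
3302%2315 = 987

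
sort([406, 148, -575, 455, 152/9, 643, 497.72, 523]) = [-575, 152/9, 148, 406, 455, 497.72, 523, 643]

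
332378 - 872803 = -540425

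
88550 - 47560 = 40990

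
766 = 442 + 324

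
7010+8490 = 15500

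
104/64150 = 52/32075 ≈ 0.00162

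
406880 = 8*50860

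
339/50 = 6 + 39/50 = 6.78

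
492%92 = 32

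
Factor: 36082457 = 1327^1 * 27191^1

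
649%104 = 25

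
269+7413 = 7682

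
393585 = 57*6905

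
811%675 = 136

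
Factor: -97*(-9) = 3^2*97^1 = 873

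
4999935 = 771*6485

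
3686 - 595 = 3091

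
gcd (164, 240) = 4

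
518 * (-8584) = -4446512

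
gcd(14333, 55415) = 1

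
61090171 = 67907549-6817378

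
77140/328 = 235 + 15/82 ≈ 235.18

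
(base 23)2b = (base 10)57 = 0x39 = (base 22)2d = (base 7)111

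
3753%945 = 918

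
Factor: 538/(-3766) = -1 * 7^(-1) = -1/7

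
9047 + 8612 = 17659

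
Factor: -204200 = -1 * 2^3 * 5^2 * 1021^1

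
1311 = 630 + 681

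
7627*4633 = 35335891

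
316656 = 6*52776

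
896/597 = 1 + 299/597 ≈ 1.50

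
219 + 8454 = 8673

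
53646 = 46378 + 7268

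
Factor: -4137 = -1*3^1*7^1*197^1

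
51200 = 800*64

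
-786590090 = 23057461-809647551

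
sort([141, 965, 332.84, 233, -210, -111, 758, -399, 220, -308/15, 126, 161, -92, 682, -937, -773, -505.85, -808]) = [-937, -808, -773, -505.85, -399, -210, -111, -92, -308/15, 126, 141, 161, 220, 233, 332.84, 682, 758, 965]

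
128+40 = 168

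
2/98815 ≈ 0.0000202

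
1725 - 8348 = -6623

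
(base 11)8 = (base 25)8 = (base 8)10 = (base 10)8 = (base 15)8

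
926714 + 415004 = 1341718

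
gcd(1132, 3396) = 1132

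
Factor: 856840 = 2^3*5^1*31^1*691^1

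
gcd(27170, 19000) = 190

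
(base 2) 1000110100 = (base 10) 564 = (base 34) gk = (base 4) 20310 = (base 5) 4224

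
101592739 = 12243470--89349269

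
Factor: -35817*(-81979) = 3^1*73^1*1123^1*11939^1 = 2936241843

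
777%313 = 151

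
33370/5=6674=6674.00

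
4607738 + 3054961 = 7662699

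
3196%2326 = 870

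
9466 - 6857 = 2609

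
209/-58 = -3 - 35/58 ≈ -3.60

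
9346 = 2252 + 7094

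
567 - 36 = 531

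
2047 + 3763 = 5810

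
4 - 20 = -16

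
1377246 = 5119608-3742362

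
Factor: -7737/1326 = -1*2^(-1)*13^(-1)*17^(-1)*2579^1 = -2579/442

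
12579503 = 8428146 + 4151357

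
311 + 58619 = 58930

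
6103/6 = 1017+1/6 ≈ 1017.17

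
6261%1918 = 507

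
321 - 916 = -595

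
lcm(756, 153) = 12852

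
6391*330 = 2109030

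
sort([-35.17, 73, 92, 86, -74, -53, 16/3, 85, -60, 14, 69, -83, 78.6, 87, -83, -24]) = [-83, -83, -74, -60, -53, -35.17, -24, 16/3, 14, 69, 73, 78.6, 85, 86, 87, 92]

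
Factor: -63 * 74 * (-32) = 2^6 * 3^2 * 7^1 * 37^1 = 149184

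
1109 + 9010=10119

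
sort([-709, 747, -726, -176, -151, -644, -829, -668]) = [-829, -726, -709, -668, -644, -176, -151, 747]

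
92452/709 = 130 + 282/709 ≈ 130.40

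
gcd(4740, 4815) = 15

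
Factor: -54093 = -1*3^1*13^1*19^1*73^1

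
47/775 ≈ 0.0606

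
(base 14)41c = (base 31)q4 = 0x32a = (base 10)810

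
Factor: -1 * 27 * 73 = -1 * 3^3 * 73^1 = -1971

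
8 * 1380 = 11040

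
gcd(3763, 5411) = 1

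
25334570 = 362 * 69985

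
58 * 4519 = 262102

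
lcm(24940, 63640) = 1845560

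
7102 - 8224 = -1122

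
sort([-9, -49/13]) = [-9, -49/13]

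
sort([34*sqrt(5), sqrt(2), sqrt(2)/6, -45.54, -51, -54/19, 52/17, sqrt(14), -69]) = [-69, -51, -45.54, -54/19, sqrt(2)/6, sqrt(2), 52/17, sqrt(14), 34*sqrt(5)]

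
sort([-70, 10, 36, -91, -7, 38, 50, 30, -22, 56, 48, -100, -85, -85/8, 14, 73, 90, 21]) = [-100, -91, -85, -70, -22, -85/8, -7, 10, 14, 21, 30, 36, 38, 48, 50, 56, 73, 90]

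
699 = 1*699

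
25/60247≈0.000415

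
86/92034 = 43/46017 ≈ 0.000934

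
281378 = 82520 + 198858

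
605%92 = 53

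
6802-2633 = 4169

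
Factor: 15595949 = 41^1 * 83^1 * 4583^1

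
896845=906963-10118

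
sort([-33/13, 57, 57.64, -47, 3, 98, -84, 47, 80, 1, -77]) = [-84, -77, -47, -33/13, 1, 3, 47, 57, 57.64, 80, 98]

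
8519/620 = 13 + 459/620≈13.74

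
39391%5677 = 5329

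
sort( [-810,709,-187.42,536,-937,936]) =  [-937,-810,-187.42,536,709,936]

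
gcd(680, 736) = 8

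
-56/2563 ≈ -0.0218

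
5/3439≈0.00145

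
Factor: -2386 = -1*2^1*1193^1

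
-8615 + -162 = -8777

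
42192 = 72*586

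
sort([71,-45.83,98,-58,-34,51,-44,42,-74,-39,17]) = [-74,-58,-45.83,-44,-39,-34,17,42,51,71,98]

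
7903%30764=7903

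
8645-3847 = 4798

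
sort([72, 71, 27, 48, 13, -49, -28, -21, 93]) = [-49, -28, -21, 13, 27, 48, 71, 72, 93]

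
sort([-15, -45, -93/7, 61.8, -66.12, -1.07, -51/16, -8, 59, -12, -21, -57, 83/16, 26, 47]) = [-66.12, -57, -45, -21, -15, -93/7, -12, -8, -51/16, -1.07, 83/16, 26, 47, 59, 61.8]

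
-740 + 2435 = 1695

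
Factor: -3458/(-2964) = 2^(-1) * 3^(-1) * 7^1 = 7/6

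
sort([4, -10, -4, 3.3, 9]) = [-10, -4, 3.3, 4, 9]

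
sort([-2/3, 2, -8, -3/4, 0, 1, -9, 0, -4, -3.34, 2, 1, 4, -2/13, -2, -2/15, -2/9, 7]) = [-9, -8, -4, -3.34, -2, -3/4, -2/3, -2/9, -2/13, -2/15, 0, 0, 1, 1, 2, 2, 4, 7]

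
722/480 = 1 + 121/240 ≈ 1.50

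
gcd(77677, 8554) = 1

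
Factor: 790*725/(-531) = -1*2^1*3^(-2)*5^3*29^1*59^(-1)*79^1 = -572750/531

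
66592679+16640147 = 83232826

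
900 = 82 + 818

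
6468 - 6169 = 299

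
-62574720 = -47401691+-15173029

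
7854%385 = 154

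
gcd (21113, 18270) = 1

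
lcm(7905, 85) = 7905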